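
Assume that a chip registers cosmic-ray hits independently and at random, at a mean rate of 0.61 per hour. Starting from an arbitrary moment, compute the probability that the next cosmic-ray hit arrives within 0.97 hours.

Inter-arrival times are exponential with rate λ = 0.61 per hour.
P(T ≤ 0.97) = 1 − e^(−λt) = 1 − e^(−0.61 × 0.97) = 1 − e^(−0.5917) ≈ 0.4466.

0.4466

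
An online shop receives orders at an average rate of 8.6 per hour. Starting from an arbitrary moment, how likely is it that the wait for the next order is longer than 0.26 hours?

The wait for the next event is exponential with rate λ = 8.6 per hour.
P(T > 0.26) = e^(−λt) = e^(−8.6 × 0.26) = e^(−2.236) ≈ 0.1069.

0.1069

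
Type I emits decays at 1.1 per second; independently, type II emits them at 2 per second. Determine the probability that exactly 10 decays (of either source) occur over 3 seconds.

0.1219

Independent Poisson processes superpose: combined rate λ = 1.1 + 2 = 3.1 per second.
Over the interval, μ = 3.1 × 3 = 9.3 (3 seconds).
P(N = 10) = e^(−9.3) · 9.3^10/10! ≈ 0.1219.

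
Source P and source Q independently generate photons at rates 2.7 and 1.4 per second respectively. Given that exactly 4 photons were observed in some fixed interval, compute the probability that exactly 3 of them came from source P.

Given the total, each event is independently from source P with probability p = λ_P/(λ_P+λ_Q) = 2.7/4.1 ≈ 0.6585.
So K ~ Binomial(4, 2.7/4.1): P(K = 3) = C(4,3) · (2.7/4.1)^3 · (1.4/4.1)^1 ≈ 0.3901.

0.3901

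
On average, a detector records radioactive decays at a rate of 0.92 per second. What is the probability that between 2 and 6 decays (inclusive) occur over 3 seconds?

0.7392

Over the interval, μ = 0.92 × 3 = 2.76 (3 seconds).
P(2 ≤ N ≤ 6) = Σ_{j=2}^{6} e^(−2.76) · 2.76^j/j! ≈ 0.7392.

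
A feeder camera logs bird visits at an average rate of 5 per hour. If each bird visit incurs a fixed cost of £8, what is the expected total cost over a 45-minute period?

E[N] = 5 × 0.75 = 3.75 (a 45-minute period = 0.75 hours); E[cost] = 3.75 × £8 = £30.

£30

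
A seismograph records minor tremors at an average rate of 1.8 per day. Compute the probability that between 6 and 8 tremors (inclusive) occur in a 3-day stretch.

Over the interval, μ = 1.8 × 3 = 5.4 (a 3-day stretch = 3 days).
P(6 ≤ N ≤ 8) = Σ_{j=6}^{8} e^(−5.4) · 5.4^j/j! ≈ 0.3565.

0.3565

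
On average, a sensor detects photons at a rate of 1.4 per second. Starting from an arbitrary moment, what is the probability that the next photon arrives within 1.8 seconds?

0.9195

Inter-arrival times are exponential with rate λ = 1.4 per second.
P(T ≤ 1.8) = 1 − e^(−λt) = 1 − e^(−1.4 × 1.8) = 1 − e^(−2.52) ≈ 0.9195.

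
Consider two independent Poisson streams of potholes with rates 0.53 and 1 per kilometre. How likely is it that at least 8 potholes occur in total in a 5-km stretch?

Independent Poisson processes superpose: combined rate λ = 0.53 + 1 = 1.53 per kilometre.
Over the interval, μ = 1.53 × 5 = 7.65 (a 5-km stretch = 5 kilometres).
P(N ≥ 8) = 1 − P(N ≤ 7) ≈ 0.4972.

0.4972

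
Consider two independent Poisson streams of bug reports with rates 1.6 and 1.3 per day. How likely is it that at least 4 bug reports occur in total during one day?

0.3304

Independent Poisson processes superpose: combined rate λ = 1.6 + 1.3 = 2.9 per day.
So μ = 2.9.
P(N ≥ 4) = 1 − P(N ≤ 3) ≈ 0.3304.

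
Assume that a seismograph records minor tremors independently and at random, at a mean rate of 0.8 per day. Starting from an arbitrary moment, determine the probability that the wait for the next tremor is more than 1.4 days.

0.3263

The wait for the next event is exponential with rate λ = 0.8 per day.
P(T > 1.4) = e^(−λt) = e^(−0.8 × 1.4) = e^(−1.12) ≈ 0.3263.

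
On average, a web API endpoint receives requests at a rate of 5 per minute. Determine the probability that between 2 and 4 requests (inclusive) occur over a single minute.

0.4001

With mean μ = 5 per minute,
P(2 ≤ N ≤ 4) = Σ_{j=2}^{4} e^(−5) · 5^j/j! ≈ 0.4001.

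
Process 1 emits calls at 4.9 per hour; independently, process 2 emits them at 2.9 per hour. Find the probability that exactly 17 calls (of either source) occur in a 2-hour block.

0.0906

Independent Poisson processes superpose: combined rate λ = 4.9 + 2.9 = 7.8 per hour.
Over the interval, μ = 7.8 × 2 = 15.6 (a 2-hour block = 2 hours).
P(N = 17) = e^(−15.6) · 15.6^17/17! ≈ 0.0906.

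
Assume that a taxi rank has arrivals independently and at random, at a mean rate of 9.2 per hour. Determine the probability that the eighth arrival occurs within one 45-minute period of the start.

Over the interval, μ = 9.2 × 0.75 = 6.9 (a 45-minute period = 0.75 hours).
The eighth arrival falls in the interval iff at least 8 events occur there: P(S_8 ≤ t) = P(N ≥ 8) = 1 − P(N ≤ 7) ≈ 0.3864.

0.3864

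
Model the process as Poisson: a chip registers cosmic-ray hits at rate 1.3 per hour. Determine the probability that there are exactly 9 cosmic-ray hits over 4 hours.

0.0423

Over the interval, μ = 1.3 × 4 = 5.2 (4 hours).
P(N = 9) = e^(−μ) μ^9/9! = e^(−5.2) · 5.2^9/362880 ≈ 0.0423.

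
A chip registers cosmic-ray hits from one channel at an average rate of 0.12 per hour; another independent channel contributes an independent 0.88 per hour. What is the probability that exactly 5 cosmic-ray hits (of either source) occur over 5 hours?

0.1755

Independent Poisson processes superpose: combined rate λ = 0.12 + 0.88 = 1 per hour.
Over the interval, μ = 1 × 5 = 5 (5 hours).
P(N = 5) = e^(−5) · 5^5/5! ≈ 0.1755.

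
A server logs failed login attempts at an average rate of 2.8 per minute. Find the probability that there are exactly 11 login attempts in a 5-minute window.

Over the interval, μ = 2.8 × 5 = 14 (a 5-minute window = 5 minutes).
P(N = 11) = e^(−μ) μ^11/11! = e^(−14) · 14^11/39916800 ≈ 0.0844.

0.0844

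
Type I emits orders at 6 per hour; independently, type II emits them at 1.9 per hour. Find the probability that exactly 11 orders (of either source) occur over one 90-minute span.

0.1157

Independent Poisson processes superpose: combined rate λ = 6 + 1.9 = 7.9 per hour.
Over the interval, μ = 7.9 × 1.5 = 11.85 (a 90-minute span = 1.5 hours).
P(N = 11) = e^(−11.85) · 11.85^11/11! ≈ 0.1157.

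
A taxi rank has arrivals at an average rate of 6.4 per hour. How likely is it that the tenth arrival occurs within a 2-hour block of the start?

0.8206

Over the interval, μ = 6.4 × 2 = 12.8 (a 2-hour block = 2 hours).
The tenth arrival falls in the interval iff at least 10 events occur there: P(S_10 ≤ t) = P(N ≥ 10) = 1 − P(N ≤ 9) ≈ 0.8206.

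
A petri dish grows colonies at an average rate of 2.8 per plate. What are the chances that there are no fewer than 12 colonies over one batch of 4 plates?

0.4446

Over the interval, μ = 2.8 × 4 = 11.2 (a batch of 4 plates = 4 plates).
P(N ≥ 12) = 1 − P(N ≤ 11) = 1 − Σ_{j=0}^{11} e^(−μ) μ^j/j! ≈ 0.4446.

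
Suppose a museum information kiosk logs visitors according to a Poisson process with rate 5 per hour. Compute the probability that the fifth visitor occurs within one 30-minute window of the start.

0.1088

Over the interval, μ = 5 × 0.5 = 2.5 (a 30-minute window = 0.5 hours).
The fifth arrival falls in the interval iff at least 5 events occur there: P(S_5 ≤ t) = P(N ≥ 5) = 1 − P(N ≤ 4) ≈ 0.1088.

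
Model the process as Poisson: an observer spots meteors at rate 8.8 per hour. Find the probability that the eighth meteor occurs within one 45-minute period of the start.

Over the interval, μ = 8.8 × 0.75 = 6.6 (a 45-minute period = 0.75 hours).
The eighth arrival falls in the interval iff at least 8 events occur there: P(S_8 ≤ t) = P(N ≥ 8) = 1 − P(N ≤ 7) ≈ 0.3419.

0.3419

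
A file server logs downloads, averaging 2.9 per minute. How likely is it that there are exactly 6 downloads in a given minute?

0.0455

With mean μ = 2.9 per minute,
P(N = 6) = e^(−μ) μ^6/6! = e^(−2.9) · 2.9^6/720 ≈ 0.0455.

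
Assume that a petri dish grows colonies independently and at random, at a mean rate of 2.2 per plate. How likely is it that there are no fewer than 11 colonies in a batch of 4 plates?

Over the interval, μ = 2.2 × 4 = 8.8 (a batch of 4 plates = 4 plates).
P(N ≥ 11) = 1 − P(N ≤ 10) = 1 − Σ_{j=0}^{10} e^(−μ) μ^j/j! ≈ 0.2706.

0.2706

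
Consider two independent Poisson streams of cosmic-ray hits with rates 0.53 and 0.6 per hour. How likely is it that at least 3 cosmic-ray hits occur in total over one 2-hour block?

0.3933

Independent Poisson processes superpose: combined rate λ = 0.53 + 0.6 = 1.13 per hour.
Over the interval, μ = 1.13 × 2 = 2.26 (a 2-hour block = 2 hours).
P(N ≥ 3) = 1 − P(N ≤ 2) ≈ 0.3933.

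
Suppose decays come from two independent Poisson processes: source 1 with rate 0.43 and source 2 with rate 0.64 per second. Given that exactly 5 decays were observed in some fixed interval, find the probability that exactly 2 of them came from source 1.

Given the total, each event is independently from source 1 with probability p = λ_1/(λ_1+λ_2) = 0.43/1.07 ≈ 0.4019.
So K ~ Binomial(5, 0.43/1.07): P(K = 2) = C(5,2) · (0.43/1.07)^2 · (0.64/1.07)^3 ≈ 0.3456.

0.3456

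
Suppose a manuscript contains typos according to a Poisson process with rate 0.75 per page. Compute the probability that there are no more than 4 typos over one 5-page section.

0.6775

Over the interval, μ = 0.75 × 5 = 3.75 (a 5-page section = 5 pages).
P(N ≤ 4) = Σ_{j=0}^{4} e^(−μ) μ^j/j! ≈ 0.6775.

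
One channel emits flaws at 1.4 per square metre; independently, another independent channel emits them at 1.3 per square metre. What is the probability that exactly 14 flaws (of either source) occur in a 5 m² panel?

0.1050

Independent Poisson processes superpose: combined rate λ = 1.4 + 1.3 = 2.7 per square metre.
Over the interval, μ = 2.7 × 5 = 13.5 (a 5 m² panel = 5 square metres).
P(N = 14) = e^(−13.5) · 13.5^14/14! ≈ 0.1050.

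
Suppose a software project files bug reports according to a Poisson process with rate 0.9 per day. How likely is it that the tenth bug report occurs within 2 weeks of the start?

Over the interval, μ = 0.9 × 14 = 12.6 (2 weeks = 14 days).
The tenth arrival falls in the interval iff at least 10 events occur there: P(S_10 ≤ t) = P(N ≥ 10) = 1 − P(N ≤ 9) ≈ 0.8061.

0.8061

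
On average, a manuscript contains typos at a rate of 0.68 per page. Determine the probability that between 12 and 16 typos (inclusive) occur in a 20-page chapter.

Over the interval, μ = 0.68 × 20 = 13.6 (a 20-page chapter = 20 pages).
P(12 ≤ N ≤ 16) = Σ_{j=12}^{16} e^(−13.6) · 13.6^j/j! ≈ 0.4943.

0.4943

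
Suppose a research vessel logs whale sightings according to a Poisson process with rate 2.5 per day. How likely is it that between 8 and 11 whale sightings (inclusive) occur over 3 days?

Over the interval, μ = 2.5 × 3 = 7.5 (3 days).
P(8 ≤ N ≤ 11) = Σ_{j=8}^{11} e^(−7.5) · 7.5^j/j! ≈ 0.3961.

0.3961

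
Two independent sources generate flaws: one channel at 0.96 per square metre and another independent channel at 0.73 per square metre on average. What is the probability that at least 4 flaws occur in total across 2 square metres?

0.4373

Independent Poisson processes superpose: combined rate λ = 0.96 + 0.73 = 1.69 per square metre.
Over the interval, μ = 1.69 × 2 = 3.38 (2 square metres).
P(N ≥ 4) = 1 − P(N ≤ 3) ≈ 0.4373.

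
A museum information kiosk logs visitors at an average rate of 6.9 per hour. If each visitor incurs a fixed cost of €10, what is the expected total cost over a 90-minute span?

E[N] = 6.9 × 1.5 = 10.35 (a 90-minute span = 1.5 hours); E[cost] = 10.35 × €10 = €103.5.

€103.5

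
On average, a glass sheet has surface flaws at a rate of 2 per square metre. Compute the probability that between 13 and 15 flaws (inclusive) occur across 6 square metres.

Over the interval, μ = 2 × 6 = 12 (6 square metres).
P(13 ≤ N ≤ 15) = Σ_{j=13}^{15} e^(−12) · 12^j/j! ≈ 0.2685.

0.2685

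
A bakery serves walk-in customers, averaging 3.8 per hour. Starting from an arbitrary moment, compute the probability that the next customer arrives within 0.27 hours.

0.6416

Inter-arrival times are exponential with rate λ = 3.8 per hour.
P(T ≤ 0.27) = 1 − e^(−λt) = 1 − e^(−3.8 × 0.27) = 1 − e^(−1.026) ≈ 0.6416.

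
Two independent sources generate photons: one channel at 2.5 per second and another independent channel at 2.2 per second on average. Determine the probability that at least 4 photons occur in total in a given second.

Independent Poisson processes superpose: combined rate λ = 2.5 + 2.2 = 4.7 per second.
So μ = 4.7.
P(N ≥ 4) = 1 − P(N ≤ 3) ≈ 0.6903.

0.6903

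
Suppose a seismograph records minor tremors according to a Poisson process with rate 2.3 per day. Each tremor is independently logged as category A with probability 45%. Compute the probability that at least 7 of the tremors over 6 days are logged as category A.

Thinning: the tremors that are logged as category A themselves form a Poisson process with rate 0.45 × 2.3 = 1.035 per day.
Over the interval, μ = 1.035 × 6 = 6.21 (6 days).
P(N ≥ 7) = 1 − P(N ≤ 6) ≈ 0.4274.

0.4274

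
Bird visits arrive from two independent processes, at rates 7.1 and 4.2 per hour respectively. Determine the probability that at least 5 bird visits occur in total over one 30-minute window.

Independent Poisson processes superpose: combined rate λ = 7.1 + 4.2 = 11.3 per hour.
Over the interval, μ = 11.3 × 0.5 = 5.65 (a 30-minute window = 0.5 hours).
P(N ≥ 5) = 1 − P(N ≤ 4) ≈ 0.6654.

0.6654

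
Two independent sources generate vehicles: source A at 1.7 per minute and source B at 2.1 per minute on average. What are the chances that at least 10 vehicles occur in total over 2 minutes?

Independent Poisson processes superpose: combined rate λ = 1.7 + 2.1 = 3.8 per minute.
Over the interval, μ = 3.8 × 2 = 7.6 (2 minutes).
P(N ≥ 10) = 1 − P(N ≤ 9) ≈ 0.2351.

0.2351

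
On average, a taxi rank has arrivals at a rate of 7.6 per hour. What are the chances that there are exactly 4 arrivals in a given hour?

With mean μ = 7.6 per hour,
P(N = 4) = e^(−μ) μ^4/4! = e^(−7.6) · 7.6^4/24 ≈ 0.0696.

0.0696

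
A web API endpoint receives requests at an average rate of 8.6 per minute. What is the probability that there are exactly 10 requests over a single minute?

0.1123

With mean μ = 8.6 per minute,
P(N = 10) = e^(−μ) μ^10/10! = e^(−8.6) · 8.6^10/3628800 ≈ 0.1123.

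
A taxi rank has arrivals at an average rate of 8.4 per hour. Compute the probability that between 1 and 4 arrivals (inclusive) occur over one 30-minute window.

0.5748

Over the interval, μ = 8.4 × 0.5 = 4.2 (a 30-minute window = 0.5 hours).
P(1 ≤ N ≤ 4) = Σ_{j=1}^{4} e^(−4.2) · 4.2^j/j! ≈ 0.5748.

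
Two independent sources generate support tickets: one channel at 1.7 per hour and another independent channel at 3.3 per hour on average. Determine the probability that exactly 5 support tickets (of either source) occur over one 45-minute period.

Independent Poisson processes superpose: combined rate λ = 1.7 + 3.3 = 5 per hour.
Over the interval, μ = 5 × 0.75 = 3.75 (a 45-minute period = 0.75 hours).
P(N = 5) = e^(−3.75) · 3.75^5/5! ≈ 0.1453.

0.1453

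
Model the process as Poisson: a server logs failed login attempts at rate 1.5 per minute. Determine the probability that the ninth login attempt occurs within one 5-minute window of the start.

0.3380

Over the interval, μ = 1.5 × 5 = 7.5 (a 5-minute window = 5 minutes).
The ninth arrival falls in the interval iff at least 9 events occur there: P(S_9 ≤ t) = P(N ≥ 9) = 1 − P(N ≤ 8) ≈ 0.3380.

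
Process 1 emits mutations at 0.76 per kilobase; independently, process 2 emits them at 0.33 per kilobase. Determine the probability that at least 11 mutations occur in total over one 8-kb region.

0.2614

Independent Poisson processes superpose: combined rate λ = 0.76 + 0.33 = 1.09 per kilobase.
Over the interval, μ = 1.09 × 8 = 8.72 (an 8-kb region = 8 kilobases).
P(N ≥ 11) = 1 − P(N ≤ 10) ≈ 0.2614.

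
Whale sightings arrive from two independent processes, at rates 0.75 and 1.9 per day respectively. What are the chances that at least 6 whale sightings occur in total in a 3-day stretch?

0.8041

Independent Poisson processes superpose: combined rate λ = 0.75 + 1.9 = 2.65 per day.
Over the interval, μ = 2.65 × 3 = 7.95 (a 3-day stretch = 3 days).
P(N ≥ 6) = 1 − P(N ≤ 5) ≈ 0.8041.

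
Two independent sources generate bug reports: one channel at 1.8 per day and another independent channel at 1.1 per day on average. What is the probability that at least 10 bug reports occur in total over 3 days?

0.3731

Independent Poisson processes superpose: combined rate λ = 1.8 + 1.1 = 2.9 per day.
Over the interval, μ = 2.9 × 3 = 8.7 (3 days).
P(N ≥ 10) = 1 − P(N ≤ 9) ≈ 0.3731.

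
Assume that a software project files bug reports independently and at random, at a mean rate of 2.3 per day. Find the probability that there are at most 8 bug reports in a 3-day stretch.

0.7420

Over the interval, μ = 2.3 × 3 = 6.9 (a 3-day stretch = 3 days).
P(N ≤ 8) = Σ_{j=0}^{8} e^(−μ) μ^j/j! ≈ 0.7420.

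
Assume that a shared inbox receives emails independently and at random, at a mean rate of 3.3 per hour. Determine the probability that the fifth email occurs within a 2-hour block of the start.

Over the interval, μ = 3.3 × 2 = 6.6 (a 2-hour block = 2 hours).
The fifth arrival falls in the interval iff at least 5 events occur there: P(S_5 ≤ t) = P(N ≥ 5) = 1 − P(N ≤ 4) ≈ 0.7873.

0.7873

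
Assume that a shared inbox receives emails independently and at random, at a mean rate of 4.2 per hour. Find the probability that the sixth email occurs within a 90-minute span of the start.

Over the interval, μ = 4.2 × 1.5 = 6.3 (a 90-minute span = 1.5 hours).
The sixth arrival falls in the interval iff at least 6 events occur there: P(S_6 ≤ t) = P(N ≥ 6) = 1 − P(N ≤ 5) ≈ 0.6012.

0.6012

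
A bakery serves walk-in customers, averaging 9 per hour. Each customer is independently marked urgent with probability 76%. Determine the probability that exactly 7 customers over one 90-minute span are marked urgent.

0.0831

Thinning: the customers that are marked urgent themselves form a Poisson process with rate 0.76 × 9 = 6.84 per hour.
Over the interval, μ = 6.84 × 1.5 = 10.26 (a 90-minute span = 1.5 hours).
P(N = 7) = e^(−10.26) · 10.26^7/7! ≈ 0.0831.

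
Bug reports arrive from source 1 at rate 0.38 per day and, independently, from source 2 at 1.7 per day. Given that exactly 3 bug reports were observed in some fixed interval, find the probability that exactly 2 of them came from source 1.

0.0818

Given the total, each event is independently from source 1 with probability p = λ_1/(λ_1+λ_2) = 0.38/2.08 ≈ 0.1827.
So K ~ Binomial(3, 0.38/2.08): P(K = 2) = C(3,2) · (0.38/2.08)^2 · (1.7/2.08)^1 ≈ 0.0818.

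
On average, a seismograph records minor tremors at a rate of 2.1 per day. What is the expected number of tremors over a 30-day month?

E[N] = λt = 2.1 × 30 = 63 (a 30-day month = 30 days).

63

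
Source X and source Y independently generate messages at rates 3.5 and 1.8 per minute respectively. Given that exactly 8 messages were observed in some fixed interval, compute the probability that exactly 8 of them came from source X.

Given the total, each event is independently from source X with probability p = λ_X/(λ_X+λ_Y) = 3.5/5.3 ≈ 0.6604.
So K ~ Binomial(8, 3.5/5.3): P(K = 8) = C(8,8) · (3.5/5.3)^8 · (1.8/5.3)^0 ≈ 0.0362.

0.0362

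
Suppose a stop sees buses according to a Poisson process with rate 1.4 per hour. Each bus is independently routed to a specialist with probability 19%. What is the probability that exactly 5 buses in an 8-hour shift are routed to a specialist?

Thinning: the buses that are routed to a specialist themselves form a Poisson process with rate 0.19 × 1.4 = 0.266 per hour.
Over the interval, μ = 0.266 × 8 = 2.128 (an 8-hour shift = 8 hours).
P(N = 5) = e^(−2.128) · 2.128^5/5! ≈ 0.0433.

0.0433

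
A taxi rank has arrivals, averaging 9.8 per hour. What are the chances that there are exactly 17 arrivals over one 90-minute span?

Over the interval, μ = 9.8 × 1.5 = 14.7 (a 90-minute span = 1.5 hours).
P(N = 17) = e^(−μ) μ^17/17! = e^(−14.7) · 14.7^17/355687428096000 ≈ 0.0811.

0.0811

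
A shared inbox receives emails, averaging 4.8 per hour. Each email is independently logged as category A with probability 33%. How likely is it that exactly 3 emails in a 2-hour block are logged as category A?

Thinning: the emails that are logged as category A themselves form a Poisson process with rate 0.33 × 4.8 = 1.584 per hour.
Over the interval, μ = 1.584 × 2 = 3.168 (a 2-hour block = 2 hours).
P(N = 3) = e^(−3.168) · 3.168^3/3! ≈ 0.2230.

0.2230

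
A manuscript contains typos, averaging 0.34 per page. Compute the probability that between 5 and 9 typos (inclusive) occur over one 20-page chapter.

0.6582

Over the interval, μ = 0.34 × 20 = 6.8 (a 20-page chapter = 20 pages).
P(5 ≤ N ≤ 9) = Σ_{j=5}^{9} e^(−6.8) · 6.8^j/j! ≈ 0.6582.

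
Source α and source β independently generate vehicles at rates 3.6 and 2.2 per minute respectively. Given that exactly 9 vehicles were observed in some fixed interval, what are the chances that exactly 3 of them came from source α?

0.0598

Given the total, each event is independently from source α with probability p = λ_α/(λ_α+λ_β) = 3.6/5.8 ≈ 0.6207.
So K ~ Binomial(9, 3.6/5.8): P(K = 3) = C(9,3) · (3.6/5.8)^3 · (2.2/5.8)^6 ≈ 0.0598.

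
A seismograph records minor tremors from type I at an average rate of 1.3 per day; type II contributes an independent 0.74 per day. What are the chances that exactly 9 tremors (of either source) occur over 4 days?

0.1264

Independent Poisson processes superpose: combined rate λ = 1.3 + 0.74 = 2.04 per day.
Over the interval, μ = 2.04 × 4 = 8.16 (4 days).
P(N = 9) = e^(−8.16) · 8.16^9/9! ≈ 0.1264.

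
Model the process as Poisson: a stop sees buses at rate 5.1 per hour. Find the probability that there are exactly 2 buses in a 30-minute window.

0.2539

Over the interval, μ = 5.1 × 0.5 = 2.55 (a 30-minute window = 0.5 hours).
P(N = 2) = e^(−μ) μ^2/2! = e^(−2.55) · 2.55^2/2 ≈ 0.2539.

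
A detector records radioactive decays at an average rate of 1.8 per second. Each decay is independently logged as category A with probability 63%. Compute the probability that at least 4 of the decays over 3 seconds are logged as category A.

Thinning: the decays that are logged as category A themselves form a Poisson process with rate 0.63 × 1.8 = 1.134 per second.
Over the interval, μ = 1.134 × 3 = 3.402 (3 seconds).
P(N ≥ 4) = 1 − P(N ≤ 3) ≈ 0.4421.

0.4421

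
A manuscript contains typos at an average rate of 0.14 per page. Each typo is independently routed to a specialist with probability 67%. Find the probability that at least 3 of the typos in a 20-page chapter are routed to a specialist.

0.2898

Thinning: the typos that are routed to a specialist themselves form a Poisson process with rate 0.67 × 0.14 = 0.0938 per page.
Over the interval, μ = 0.0938 × 20 = 1.876 (a 20-page chapter = 20 pages).
P(N ≥ 3) = 1 − P(N ≤ 2) ≈ 0.2898.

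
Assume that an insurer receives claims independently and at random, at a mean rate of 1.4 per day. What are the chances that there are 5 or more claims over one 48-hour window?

0.1523

Over the interval, μ = 1.4 × 2 = 2.8 (a 48-hour window = 2 days).
P(N ≥ 5) = 1 − P(N ≤ 4) = 1 − Σ_{j=0}^{4} e^(−μ) μ^j/j! ≈ 0.1523.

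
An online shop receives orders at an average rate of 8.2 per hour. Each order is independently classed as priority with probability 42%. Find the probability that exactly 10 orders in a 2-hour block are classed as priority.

0.0676

Thinning: the orders that are classed as priority themselves form a Poisson process with rate 0.42 × 8.2 = 3.444 per hour.
Over the interval, μ = 3.444 × 2 = 6.888 (a 2-hour block = 2 hours).
P(N = 10) = e^(−6.888) · 6.888^10/10! ≈ 0.0676.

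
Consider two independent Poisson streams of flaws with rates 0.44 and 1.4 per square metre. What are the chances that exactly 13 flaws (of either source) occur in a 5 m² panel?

0.0549

Independent Poisson processes superpose: combined rate λ = 0.44 + 1.4 = 1.84 per square metre.
Over the interval, μ = 1.84 × 5 = 9.2 (a 5 m² panel = 5 square metres).
P(N = 13) = e^(−9.2) · 9.2^13/13! ≈ 0.0549.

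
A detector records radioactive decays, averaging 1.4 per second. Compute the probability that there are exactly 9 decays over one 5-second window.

Over the interval, μ = 1.4 × 5 = 7 (a 5-second window = 5 seconds).
P(N = 9) = e^(−μ) μ^9/9! = e^(−7) · 7^9/362880 ≈ 0.1014.

0.1014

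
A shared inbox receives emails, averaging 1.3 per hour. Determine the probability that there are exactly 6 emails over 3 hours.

Over the interval, μ = 1.3 × 3 = 3.9 (3 hours).
P(N = 6) = e^(−μ) μ^6/6! = e^(−3.9) · 3.9^6/720 ≈ 0.0989.

0.0989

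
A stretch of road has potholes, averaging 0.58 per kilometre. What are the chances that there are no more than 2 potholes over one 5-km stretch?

Over the interval, μ = 0.58 × 5 = 2.9 (a 5-km stretch = 5 kilometres).
P(N ≤ 2) = Σ_{j=0}^{2} e^(−μ) μ^j/j! ≈ 0.4460.

0.4460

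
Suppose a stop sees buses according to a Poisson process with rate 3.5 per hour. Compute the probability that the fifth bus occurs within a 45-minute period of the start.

Over the interval, μ = 3.5 × 0.75 = 2.625 (a 45-minute period = 0.75 hours).
The fifth arrival falls in the interval iff at least 5 events occur there: P(S_5 ≤ t) = P(N ≥ 5) = 1 − P(N ≤ 4) ≈ 0.1261.

0.1261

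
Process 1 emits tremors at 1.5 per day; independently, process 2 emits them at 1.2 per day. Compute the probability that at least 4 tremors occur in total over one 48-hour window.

Independent Poisson processes superpose: combined rate λ = 1.5 + 1.2 = 2.7 per day.
Over the interval, μ = 2.7 × 2 = 5.4 (a 48-hour window = 2 days).
P(N ≥ 4) = 1 − P(N ≤ 3) ≈ 0.7867.

0.7867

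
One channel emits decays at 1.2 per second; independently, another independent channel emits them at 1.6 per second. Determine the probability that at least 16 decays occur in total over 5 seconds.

0.3306

Independent Poisson processes superpose: combined rate λ = 1.2 + 1.6 = 2.8 per second.
Over the interval, μ = 2.8 × 5 = 14 (5 seconds).
P(N ≥ 16) = 1 − P(N ≤ 15) ≈ 0.3306.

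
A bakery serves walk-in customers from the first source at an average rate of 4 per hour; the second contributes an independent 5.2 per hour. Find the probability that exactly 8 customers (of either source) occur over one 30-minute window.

Independent Poisson processes superpose: combined rate λ = 4 + 5.2 = 9.2 per hour.
Over the interval, μ = 9.2 × 0.5 = 4.6 (a 30-minute window = 0.5 hours).
P(N = 8) = e^(−4.6) · 4.6^8/8! ≈ 0.0500.

0.0500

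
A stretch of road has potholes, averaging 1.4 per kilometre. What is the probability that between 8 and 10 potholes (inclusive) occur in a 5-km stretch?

Over the interval, μ = 1.4 × 5 = 7 (a 5-km stretch = 5 kilometres).
P(8 ≤ N ≤ 10) = Σ_{j=8}^{10} e^(−7) · 7^j/j! ≈ 0.3028.

0.3028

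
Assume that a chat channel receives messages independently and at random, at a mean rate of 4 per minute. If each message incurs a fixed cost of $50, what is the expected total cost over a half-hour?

E[N] = 4 × 30 = 120 (a half-hour = 30 minutes); E[cost] = 120 × $50 = $6000.

$6000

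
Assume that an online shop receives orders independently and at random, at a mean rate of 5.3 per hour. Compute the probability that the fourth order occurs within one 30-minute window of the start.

Over the interval, μ = 5.3 × 0.5 = 2.65 (a 30-minute window = 0.5 hours).
The fourth arrival falls in the interval iff at least 4 events occur there: P(S_4 ≤ t) = P(N ≥ 4) = 1 − P(N ≤ 3) ≈ 0.2749.

0.2749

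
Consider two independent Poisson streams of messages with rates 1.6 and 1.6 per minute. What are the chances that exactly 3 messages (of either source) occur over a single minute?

0.2226

Independent Poisson processes superpose: combined rate λ = 1.6 + 1.6 = 3.2 per minute.
So μ = 3.2.
P(N = 3) = e^(−3.2) · 3.2^3/3! ≈ 0.2226.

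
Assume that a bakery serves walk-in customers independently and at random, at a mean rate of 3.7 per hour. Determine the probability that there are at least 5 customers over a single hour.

0.3128

With mean μ = 3.7 per hour,
P(N ≥ 5) = 1 − P(N ≤ 4) = 1 − Σ_{j=0}^{4} e^(−μ) μ^j/j! ≈ 0.3128.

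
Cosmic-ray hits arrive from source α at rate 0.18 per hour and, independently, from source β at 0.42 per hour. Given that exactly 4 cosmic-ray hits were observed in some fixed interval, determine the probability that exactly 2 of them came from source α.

0.2646

Given the total, each event is independently from source α with probability p = λ_α/(λ_α+λ_β) = 0.18/0.6 = 0.3000.
So K ~ Binomial(4, 0.18/0.6): P(K = 2) = C(4,2) · (0.18/0.6)^2 · (0.42/0.6)^2 ≈ 0.2646.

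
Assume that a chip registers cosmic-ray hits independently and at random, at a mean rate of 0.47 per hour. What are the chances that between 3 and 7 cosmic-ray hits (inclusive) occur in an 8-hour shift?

0.6865

Over the interval, μ = 0.47 × 8 = 3.76 (an 8-hour shift = 8 hours).
P(3 ≤ N ≤ 7) = Σ_{j=3}^{7} e^(−3.76) · 3.76^j/j! ≈ 0.6865.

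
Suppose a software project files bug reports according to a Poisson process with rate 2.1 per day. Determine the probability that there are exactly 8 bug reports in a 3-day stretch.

0.1130

Over the interval, μ = 2.1 × 3 = 6.3 (a 3-day stretch = 3 days).
P(N = 8) = e^(−μ) μ^8/8! = e^(−6.3) · 6.3^8/40320 ≈ 0.1130.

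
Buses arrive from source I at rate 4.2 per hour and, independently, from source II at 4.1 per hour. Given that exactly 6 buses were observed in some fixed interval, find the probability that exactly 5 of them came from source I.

0.0983

Given the total, each event is independently from source I with probability p = λ_I/(λ_I+λ_II) = 4.2/8.3 ≈ 0.5060.
So K ~ Binomial(6, 4.2/8.3): P(K = 5) = C(6,5) · (4.2/8.3)^5 · (4.1/8.3)^1 ≈ 0.0983.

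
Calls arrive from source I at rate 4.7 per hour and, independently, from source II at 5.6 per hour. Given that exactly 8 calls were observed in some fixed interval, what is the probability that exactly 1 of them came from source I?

Given the total, each event is independently from source I with probability p = λ_I/(λ_I+λ_II) = 4.7/10.3 ≈ 0.4563.
So K ~ Binomial(8, 4.7/10.3): P(K = 1) = C(8,1) · (4.7/10.3)^1 · (5.6/10.3)^7 ≈ 0.0513.

0.0513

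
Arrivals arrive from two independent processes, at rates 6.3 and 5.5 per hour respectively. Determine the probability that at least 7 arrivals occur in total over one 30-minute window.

Independent Poisson processes superpose: combined rate λ = 6.3 + 5.5 = 11.8 per hour.
Over the interval, μ = 11.8 × 0.5 = 5.9 (a 30-minute window = 0.5 hours).
P(N ≥ 7) = 1 − P(N ≤ 6) ≈ 0.3776.

0.3776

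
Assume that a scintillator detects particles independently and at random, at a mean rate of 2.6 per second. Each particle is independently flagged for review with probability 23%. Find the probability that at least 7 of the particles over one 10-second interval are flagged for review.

0.3905

Thinning: the particles that are flagged for review themselves form a Poisson process with rate 0.23 × 2.6 = 0.598 per second.
Over the interval, μ = 0.598 × 10 = 5.98 (a 10-second interval = 10 seconds).
P(N ≥ 7) = 1 − P(N ≤ 6) ≈ 0.3905.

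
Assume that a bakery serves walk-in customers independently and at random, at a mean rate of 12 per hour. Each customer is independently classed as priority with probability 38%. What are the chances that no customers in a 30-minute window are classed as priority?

0.1023

Thinning: the customers that are classed as priority themselves form a Poisson process with rate 0.38 × 12 = 4.56 per hour.
Over the interval, μ = 4.56 × 0.5 = 2.28 (a 30-minute window = 0.5 hours).
P(N = 0) = e^(−2.28) · 2.28^0/0! ≈ 0.1023.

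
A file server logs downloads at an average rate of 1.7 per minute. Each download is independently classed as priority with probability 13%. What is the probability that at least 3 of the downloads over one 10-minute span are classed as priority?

0.3800

Thinning: the downloads that are classed as priority themselves form a Poisson process with rate 0.13 × 1.7 = 0.221 per minute.
Over the interval, μ = 0.221 × 10 = 2.21 (a 10-minute span = 10 minutes).
P(N ≥ 3) = 1 − P(N ≤ 2) ≈ 0.3800.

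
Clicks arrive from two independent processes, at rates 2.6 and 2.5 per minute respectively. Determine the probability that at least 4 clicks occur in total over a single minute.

0.7487

Independent Poisson processes superpose: combined rate λ = 2.6 + 2.5 = 5.1 per minute.
So μ = 5.1.
P(N ≥ 4) = 1 − P(N ≤ 3) ≈ 0.7487.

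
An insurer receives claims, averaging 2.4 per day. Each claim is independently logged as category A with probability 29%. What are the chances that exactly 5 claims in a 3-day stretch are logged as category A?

Thinning: the claims that are logged as category A themselves form a Poisson process with rate 0.29 × 2.4 = 0.696 per day.
Over the interval, μ = 0.696 × 3 = 2.088 (a 3-day stretch = 3 days).
P(N = 5) = e^(−2.088) · 2.088^5/5! ≈ 0.0410.

0.0410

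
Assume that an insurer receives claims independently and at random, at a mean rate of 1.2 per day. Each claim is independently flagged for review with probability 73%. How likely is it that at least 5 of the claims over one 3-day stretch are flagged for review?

Thinning: the claims that are flagged for review themselves form a Poisson process with rate 0.73 × 1.2 = 0.876 per day.
Over the interval, μ = 0.876 × 3 = 2.628 (a 3-day stretch = 3 days).
P(N ≥ 5) = 1 − P(N ≤ 4) ≈ 0.1266.

0.1266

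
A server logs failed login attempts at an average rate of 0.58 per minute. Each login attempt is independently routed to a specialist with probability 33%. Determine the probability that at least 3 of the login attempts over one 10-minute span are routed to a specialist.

Thinning: the login attempts that are routed to a specialist themselves form a Poisson process with rate 0.33 × 0.58 = 0.1914 per minute.
Over the interval, μ = 0.1914 × 10 = 1.914 (a 10-minute span = 10 minutes).
P(N ≥ 3) = 1 − P(N ≤ 2) ≈ 0.3001.

0.3001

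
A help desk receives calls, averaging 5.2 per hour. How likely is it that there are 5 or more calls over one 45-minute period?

Over the interval, μ = 5.2 × 0.75 = 3.9 (a 45-minute period = 0.75 hours).
P(N ≥ 5) = 1 − P(N ≤ 4) = 1 − Σ_{j=0}^{4} e^(−μ) μ^j/j! ≈ 0.3516.

0.3516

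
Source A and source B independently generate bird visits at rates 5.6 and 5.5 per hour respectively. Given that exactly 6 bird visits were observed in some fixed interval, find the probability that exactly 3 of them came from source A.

Given the total, each event is independently from source A with probability p = λ_A/(λ_A+λ_B) = 5.6/11.1 ≈ 0.5045.
So K ~ Binomial(6, 5.6/11.1): P(K = 3) = C(6,3) · (5.6/11.1)^3 · (5.5/11.1)^3 ≈ 0.3124.

0.3124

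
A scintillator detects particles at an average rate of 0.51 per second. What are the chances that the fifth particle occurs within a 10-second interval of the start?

Over the interval, μ = 0.51 × 10 = 5.1 (a 10-second interval = 10 seconds).
The fifth arrival falls in the interval iff at least 5 events occur there: P(S_5 ≤ t) = P(N ≥ 5) = 1 − P(N ≤ 4) ≈ 0.5769.

0.5769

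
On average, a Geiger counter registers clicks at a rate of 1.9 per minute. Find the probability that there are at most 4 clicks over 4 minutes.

Over the interval, μ = 1.9 × 4 = 7.6 (4 minutes).
P(N ≤ 4) = Σ_{j=0}^{4} e^(−μ) μ^j/j! ≈ 0.1249.

0.1249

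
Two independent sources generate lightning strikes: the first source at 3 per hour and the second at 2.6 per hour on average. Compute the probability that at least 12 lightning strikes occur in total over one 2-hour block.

Independent Poisson processes superpose: combined rate λ = 3 + 2.6 = 5.6 per hour.
Over the interval, μ = 5.6 × 2 = 11.2 (a 2-hour block = 2 hours).
P(N ≥ 12) = 1 − P(N ≤ 11) ≈ 0.4446.

0.4446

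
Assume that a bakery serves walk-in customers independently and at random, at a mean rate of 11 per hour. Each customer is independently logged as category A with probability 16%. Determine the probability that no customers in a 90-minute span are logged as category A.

0.0714

Thinning: the customers that are logged as category A themselves form a Poisson process with rate 0.16 × 11 = 1.76 per hour.
Over the interval, μ = 1.76 × 1.5 = 2.64 (a 90-minute span = 1.5 hours).
P(N = 0) = e^(−2.64) · 2.64^0/0! ≈ 0.0714.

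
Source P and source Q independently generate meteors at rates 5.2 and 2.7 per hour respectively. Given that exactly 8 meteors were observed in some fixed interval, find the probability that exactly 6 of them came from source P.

Given the total, each event is independently from source P with probability p = λ_P/(λ_P+λ_Q) = 5.2/7.9 ≈ 0.6582.
So K ~ Binomial(8, 5.2/7.9): P(K = 6) = C(8,6) · (5.2/7.9)^6 · (2.7/7.9)^2 ≈ 0.2660.

0.2660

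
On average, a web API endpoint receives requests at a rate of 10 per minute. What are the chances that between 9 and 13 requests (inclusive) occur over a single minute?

With mean μ = 10 per minute,
P(9 ≤ N ≤ 13) = Σ_{j=9}^{13} e^(−10) · 10^j/j! ≈ 0.5316.

0.5316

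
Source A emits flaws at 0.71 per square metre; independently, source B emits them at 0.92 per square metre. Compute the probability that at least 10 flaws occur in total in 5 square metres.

Independent Poisson processes superpose: combined rate λ = 0.71 + 0.92 = 1.63 per square metre.
Over the interval, μ = 1.63 × 5 = 8.15 (5 square metres).
P(N ≥ 10) = 1 − P(N ≤ 9) ≈ 0.3022.

0.3022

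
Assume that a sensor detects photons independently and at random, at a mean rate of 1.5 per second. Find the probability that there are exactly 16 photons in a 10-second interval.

0.0960

Over the interval, μ = 1.5 × 10 = 15 (a 10-second interval = 10 seconds).
P(N = 16) = e^(−μ) μ^16/16! = e^(−15) · 15^16/20922789888000 ≈ 0.0960.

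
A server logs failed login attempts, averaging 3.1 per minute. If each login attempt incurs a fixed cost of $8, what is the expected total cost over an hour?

E[N] = 3.1 × 60 = 186 (an hour = 60 minutes); E[cost] = 186 × $8 = $1488.

$1488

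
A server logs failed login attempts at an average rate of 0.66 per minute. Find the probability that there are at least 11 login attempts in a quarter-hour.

Over the interval, μ = 0.66 × 15 = 9.9 (a quarter-hour = 15 minutes).
P(N ≥ 11) = 1 − P(N ≤ 10) = 1 − Σ_{j=0}^{10} e^(−μ) μ^j/j! ≈ 0.4045.

0.4045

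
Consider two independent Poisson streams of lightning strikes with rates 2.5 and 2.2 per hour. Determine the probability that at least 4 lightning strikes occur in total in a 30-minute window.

Independent Poisson processes superpose: combined rate λ = 2.5 + 2.2 = 4.7 per hour.
Over the interval, μ = 4.7 × 0.5 = 2.35 (a 30-minute window = 0.5 hours).
P(N ≥ 4) = 1 − P(N ≤ 3) ≈ 0.2109.

0.2109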